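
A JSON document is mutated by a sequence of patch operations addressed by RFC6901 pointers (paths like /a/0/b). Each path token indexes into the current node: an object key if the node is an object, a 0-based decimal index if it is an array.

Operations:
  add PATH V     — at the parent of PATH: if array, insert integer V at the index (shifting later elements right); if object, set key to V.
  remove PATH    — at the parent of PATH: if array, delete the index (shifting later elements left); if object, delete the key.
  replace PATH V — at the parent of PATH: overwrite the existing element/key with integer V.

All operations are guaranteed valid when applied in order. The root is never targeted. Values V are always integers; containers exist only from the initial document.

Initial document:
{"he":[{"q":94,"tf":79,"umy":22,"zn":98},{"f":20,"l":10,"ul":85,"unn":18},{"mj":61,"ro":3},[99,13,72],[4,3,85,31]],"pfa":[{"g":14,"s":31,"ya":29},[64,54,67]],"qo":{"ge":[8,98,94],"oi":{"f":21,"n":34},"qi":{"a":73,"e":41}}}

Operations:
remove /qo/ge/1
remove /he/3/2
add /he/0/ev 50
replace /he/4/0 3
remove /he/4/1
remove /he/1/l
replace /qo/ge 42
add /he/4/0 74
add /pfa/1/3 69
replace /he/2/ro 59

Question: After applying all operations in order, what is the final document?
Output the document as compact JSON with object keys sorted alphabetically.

After op 1 (remove /qo/ge/1): {"he":[{"q":94,"tf":79,"umy":22,"zn":98},{"f":20,"l":10,"ul":85,"unn":18},{"mj":61,"ro":3},[99,13,72],[4,3,85,31]],"pfa":[{"g":14,"s":31,"ya":29},[64,54,67]],"qo":{"ge":[8,94],"oi":{"f":21,"n":34},"qi":{"a":73,"e":41}}}
After op 2 (remove /he/3/2): {"he":[{"q":94,"tf":79,"umy":22,"zn":98},{"f":20,"l":10,"ul":85,"unn":18},{"mj":61,"ro":3},[99,13],[4,3,85,31]],"pfa":[{"g":14,"s":31,"ya":29},[64,54,67]],"qo":{"ge":[8,94],"oi":{"f":21,"n":34},"qi":{"a":73,"e":41}}}
After op 3 (add /he/0/ev 50): {"he":[{"ev":50,"q":94,"tf":79,"umy":22,"zn":98},{"f":20,"l":10,"ul":85,"unn":18},{"mj":61,"ro":3},[99,13],[4,3,85,31]],"pfa":[{"g":14,"s":31,"ya":29},[64,54,67]],"qo":{"ge":[8,94],"oi":{"f":21,"n":34},"qi":{"a":73,"e":41}}}
After op 4 (replace /he/4/0 3): {"he":[{"ev":50,"q":94,"tf":79,"umy":22,"zn":98},{"f":20,"l":10,"ul":85,"unn":18},{"mj":61,"ro":3},[99,13],[3,3,85,31]],"pfa":[{"g":14,"s":31,"ya":29},[64,54,67]],"qo":{"ge":[8,94],"oi":{"f":21,"n":34},"qi":{"a":73,"e":41}}}
After op 5 (remove /he/4/1): {"he":[{"ev":50,"q":94,"tf":79,"umy":22,"zn":98},{"f":20,"l":10,"ul":85,"unn":18},{"mj":61,"ro":3},[99,13],[3,85,31]],"pfa":[{"g":14,"s":31,"ya":29},[64,54,67]],"qo":{"ge":[8,94],"oi":{"f":21,"n":34},"qi":{"a":73,"e":41}}}
After op 6 (remove /he/1/l): {"he":[{"ev":50,"q":94,"tf":79,"umy":22,"zn":98},{"f":20,"ul":85,"unn":18},{"mj":61,"ro":3},[99,13],[3,85,31]],"pfa":[{"g":14,"s":31,"ya":29},[64,54,67]],"qo":{"ge":[8,94],"oi":{"f":21,"n":34},"qi":{"a":73,"e":41}}}
After op 7 (replace /qo/ge 42): {"he":[{"ev":50,"q":94,"tf":79,"umy":22,"zn":98},{"f":20,"ul":85,"unn":18},{"mj":61,"ro":3},[99,13],[3,85,31]],"pfa":[{"g":14,"s":31,"ya":29},[64,54,67]],"qo":{"ge":42,"oi":{"f":21,"n":34},"qi":{"a":73,"e":41}}}
After op 8 (add /he/4/0 74): {"he":[{"ev":50,"q":94,"tf":79,"umy":22,"zn":98},{"f":20,"ul":85,"unn":18},{"mj":61,"ro":3},[99,13],[74,3,85,31]],"pfa":[{"g":14,"s":31,"ya":29},[64,54,67]],"qo":{"ge":42,"oi":{"f":21,"n":34},"qi":{"a":73,"e":41}}}
After op 9 (add /pfa/1/3 69): {"he":[{"ev":50,"q":94,"tf":79,"umy":22,"zn":98},{"f":20,"ul":85,"unn":18},{"mj":61,"ro":3},[99,13],[74,3,85,31]],"pfa":[{"g":14,"s":31,"ya":29},[64,54,67,69]],"qo":{"ge":42,"oi":{"f":21,"n":34},"qi":{"a":73,"e":41}}}
After op 10 (replace /he/2/ro 59): {"he":[{"ev":50,"q":94,"tf":79,"umy":22,"zn":98},{"f":20,"ul":85,"unn":18},{"mj":61,"ro":59},[99,13],[74,3,85,31]],"pfa":[{"g":14,"s":31,"ya":29},[64,54,67,69]],"qo":{"ge":42,"oi":{"f":21,"n":34},"qi":{"a":73,"e":41}}}

Answer: {"he":[{"ev":50,"q":94,"tf":79,"umy":22,"zn":98},{"f":20,"ul":85,"unn":18},{"mj":61,"ro":59},[99,13],[74,3,85,31]],"pfa":[{"g":14,"s":31,"ya":29},[64,54,67,69]],"qo":{"ge":42,"oi":{"f":21,"n":34},"qi":{"a":73,"e":41}}}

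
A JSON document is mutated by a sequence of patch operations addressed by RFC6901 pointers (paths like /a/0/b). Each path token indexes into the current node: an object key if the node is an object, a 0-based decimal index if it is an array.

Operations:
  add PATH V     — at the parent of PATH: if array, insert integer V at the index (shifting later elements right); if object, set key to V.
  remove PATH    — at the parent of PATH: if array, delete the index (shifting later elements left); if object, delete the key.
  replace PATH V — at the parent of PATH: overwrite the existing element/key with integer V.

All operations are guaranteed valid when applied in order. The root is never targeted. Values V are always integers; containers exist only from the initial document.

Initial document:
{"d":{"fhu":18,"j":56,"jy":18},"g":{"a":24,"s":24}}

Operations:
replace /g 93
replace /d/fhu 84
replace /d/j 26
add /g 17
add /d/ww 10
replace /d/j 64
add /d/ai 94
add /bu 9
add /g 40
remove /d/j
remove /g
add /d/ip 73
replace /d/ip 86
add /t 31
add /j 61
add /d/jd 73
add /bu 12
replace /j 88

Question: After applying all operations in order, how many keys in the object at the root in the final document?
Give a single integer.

After op 1 (replace /g 93): {"d":{"fhu":18,"j":56,"jy":18},"g":93}
After op 2 (replace /d/fhu 84): {"d":{"fhu":84,"j":56,"jy":18},"g":93}
After op 3 (replace /d/j 26): {"d":{"fhu":84,"j":26,"jy":18},"g":93}
After op 4 (add /g 17): {"d":{"fhu":84,"j":26,"jy":18},"g":17}
After op 5 (add /d/ww 10): {"d":{"fhu":84,"j":26,"jy":18,"ww":10},"g":17}
After op 6 (replace /d/j 64): {"d":{"fhu":84,"j":64,"jy":18,"ww":10},"g":17}
After op 7 (add /d/ai 94): {"d":{"ai":94,"fhu":84,"j":64,"jy":18,"ww":10},"g":17}
After op 8 (add /bu 9): {"bu":9,"d":{"ai":94,"fhu":84,"j":64,"jy":18,"ww":10},"g":17}
After op 9 (add /g 40): {"bu":9,"d":{"ai":94,"fhu":84,"j":64,"jy":18,"ww":10},"g":40}
After op 10 (remove /d/j): {"bu":9,"d":{"ai":94,"fhu":84,"jy":18,"ww":10},"g":40}
After op 11 (remove /g): {"bu":9,"d":{"ai":94,"fhu":84,"jy":18,"ww":10}}
After op 12 (add /d/ip 73): {"bu":9,"d":{"ai":94,"fhu":84,"ip":73,"jy":18,"ww":10}}
After op 13 (replace /d/ip 86): {"bu":9,"d":{"ai":94,"fhu":84,"ip":86,"jy":18,"ww":10}}
After op 14 (add /t 31): {"bu":9,"d":{"ai":94,"fhu":84,"ip":86,"jy":18,"ww":10},"t":31}
After op 15 (add /j 61): {"bu":9,"d":{"ai":94,"fhu":84,"ip":86,"jy":18,"ww":10},"j":61,"t":31}
After op 16 (add /d/jd 73): {"bu":9,"d":{"ai":94,"fhu":84,"ip":86,"jd":73,"jy":18,"ww":10},"j":61,"t":31}
After op 17 (add /bu 12): {"bu":12,"d":{"ai":94,"fhu":84,"ip":86,"jd":73,"jy":18,"ww":10},"j":61,"t":31}
After op 18 (replace /j 88): {"bu":12,"d":{"ai":94,"fhu":84,"ip":86,"jd":73,"jy":18,"ww":10},"j":88,"t":31}
Size at the root: 4

Answer: 4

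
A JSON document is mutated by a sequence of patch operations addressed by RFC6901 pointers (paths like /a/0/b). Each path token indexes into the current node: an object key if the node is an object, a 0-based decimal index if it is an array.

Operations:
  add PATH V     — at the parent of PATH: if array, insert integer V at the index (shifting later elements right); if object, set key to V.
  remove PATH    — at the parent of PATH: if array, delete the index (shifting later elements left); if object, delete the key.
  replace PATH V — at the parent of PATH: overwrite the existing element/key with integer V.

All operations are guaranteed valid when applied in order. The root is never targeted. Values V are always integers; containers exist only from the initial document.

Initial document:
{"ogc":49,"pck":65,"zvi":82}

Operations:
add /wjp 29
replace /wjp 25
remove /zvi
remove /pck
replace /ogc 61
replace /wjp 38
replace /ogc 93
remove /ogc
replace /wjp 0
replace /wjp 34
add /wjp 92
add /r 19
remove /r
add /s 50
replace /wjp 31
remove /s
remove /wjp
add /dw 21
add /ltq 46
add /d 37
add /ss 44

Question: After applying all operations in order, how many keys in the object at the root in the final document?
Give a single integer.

After op 1 (add /wjp 29): {"ogc":49,"pck":65,"wjp":29,"zvi":82}
After op 2 (replace /wjp 25): {"ogc":49,"pck":65,"wjp":25,"zvi":82}
After op 3 (remove /zvi): {"ogc":49,"pck":65,"wjp":25}
After op 4 (remove /pck): {"ogc":49,"wjp":25}
After op 5 (replace /ogc 61): {"ogc":61,"wjp":25}
After op 6 (replace /wjp 38): {"ogc":61,"wjp":38}
After op 7 (replace /ogc 93): {"ogc":93,"wjp":38}
After op 8 (remove /ogc): {"wjp":38}
After op 9 (replace /wjp 0): {"wjp":0}
After op 10 (replace /wjp 34): {"wjp":34}
After op 11 (add /wjp 92): {"wjp":92}
After op 12 (add /r 19): {"r":19,"wjp":92}
After op 13 (remove /r): {"wjp":92}
After op 14 (add /s 50): {"s":50,"wjp":92}
After op 15 (replace /wjp 31): {"s":50,"wjp":31}
After op 16 (remove /s): {"wjp":31}
After op 17 (remove /wjp): {}
After op 18 (add /dw 21): {"dw":21}
After op 19 (add /ltq 46): {"dw":21,"ltq":46}
After op 20 (add /d 37): {"d":37,"dw":21,"ltq":46}
After op 21 (add /ss 44): {"d":37,"dw":21,"ltq":46,"ss":44}
Size at the root: 4

Answer: 4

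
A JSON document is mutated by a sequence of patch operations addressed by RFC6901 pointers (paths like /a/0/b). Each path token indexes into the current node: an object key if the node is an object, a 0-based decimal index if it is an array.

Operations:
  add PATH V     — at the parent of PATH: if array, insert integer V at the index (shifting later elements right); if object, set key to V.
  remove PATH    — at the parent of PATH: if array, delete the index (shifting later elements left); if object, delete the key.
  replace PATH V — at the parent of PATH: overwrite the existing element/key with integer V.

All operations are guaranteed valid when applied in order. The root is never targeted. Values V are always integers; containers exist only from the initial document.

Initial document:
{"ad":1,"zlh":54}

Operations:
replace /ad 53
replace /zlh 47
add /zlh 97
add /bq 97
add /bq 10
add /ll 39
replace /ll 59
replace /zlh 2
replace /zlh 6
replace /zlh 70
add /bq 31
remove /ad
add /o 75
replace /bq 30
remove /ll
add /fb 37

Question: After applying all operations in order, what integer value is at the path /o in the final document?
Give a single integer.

After op 1 (replace /ad 53): {"ad":53,"zlh":54}
After op 2 (replace /zlh 47): {"ad":53,"zlh":47}
After op 3 (add /zlh 97): {"ad":53,"zlh":97}
After op 4 (add /bq 97): {"ad":53,"bq":97,"zlh":97}
After op 5 (add /bq 10): {"ad":53,"bq":10,"zlh":97}
After op 6 (add /ll 39): {"ad":53,"bq":10,"ll":39,"zlh":97}
After op 7 (replace /ll 59): {"ad":53,"bq":10,"ll":59,"zlh":97}
After op 8 (replace /zlh 2): {"ad":53,"bq":10,"ll":59,"zlh":2}
After op 9 (replace /zlh 6): {"ad":53,"bq":10,"ll":59,"zlh":6}
After op 10 (replace /zlh 70): {"ad":53,"bq":10,"ll":59,"zlh":70}
After op 11 (add /bq 31): {"ad":53,"bq":31,"ll":59,"zlh":70}
After op 12 (remove /ad): {"bq":31,"ll":59,"zlh":70}
After op 13 (add /o 75): {"bq":31,"ll":59,"o":75,"zlh":70}
After op 14 (replace /bq 30): {"bq":30,"ll":59,"o":75,"zlh":70}
After op 15 (remove /ll): {"bq":30,"o":75,"zlh":70}
After op 16 (add /fb 37): {"bq":30,"fb":37,"o":75,"zlh":70}
Value at /o: 75

Answer: 75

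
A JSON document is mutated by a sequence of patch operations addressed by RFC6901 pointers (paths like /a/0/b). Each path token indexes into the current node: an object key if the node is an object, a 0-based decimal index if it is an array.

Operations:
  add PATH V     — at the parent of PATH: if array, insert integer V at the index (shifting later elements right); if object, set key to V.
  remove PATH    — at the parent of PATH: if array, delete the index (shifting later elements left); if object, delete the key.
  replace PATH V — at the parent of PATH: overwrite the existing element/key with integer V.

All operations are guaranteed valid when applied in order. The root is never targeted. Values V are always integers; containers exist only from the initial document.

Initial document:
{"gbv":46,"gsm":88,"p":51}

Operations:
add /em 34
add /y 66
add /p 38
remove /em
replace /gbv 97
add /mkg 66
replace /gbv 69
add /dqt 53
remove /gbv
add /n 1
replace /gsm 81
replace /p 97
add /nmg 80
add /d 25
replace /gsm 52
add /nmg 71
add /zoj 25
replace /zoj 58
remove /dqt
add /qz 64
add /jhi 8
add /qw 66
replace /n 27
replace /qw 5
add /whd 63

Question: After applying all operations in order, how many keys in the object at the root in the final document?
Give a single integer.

Answer: 12

Derivation:
After op 1 (add /em 34): {"em":34,"gbv":46,"gsm":88,"p":51}
After op 2 (add /y 66): {"em":34,"gbv":46,"gsm":88,"p":51,"y":66}
After op 3 (add /p 38): {"em":34,"gbv":46,"gsm":88,"p":38,"y":66}
After op 4 (remove /em): {"gbv":46,"gsm":88,"p":38,"y":66}
After op 5 (replace /gbv 97): {"gbv":97,"gsm":88,"p":38,"y":66}
After op 6 (add /mkg 66): {"gbv":97,"gsm":88,"mkg":66,"p":38,"y":66}
After op 7 (replace /gbv 69): {"gbv":69,"gsm":88,"mkg":66,"p":38,"y":66}
After op 8 (add /dqt 53): {"dqt":53,"gbv":69,"gsm":88,"mkg":66,"p":38,"y":66}
After op 9 (remove /gbv): {"dqt":53,"gsm":88,"mkg":66,"p":38,"y":66}
After op 10 (add /n 1): {"dqt":53,"gsm":88,"mkg":66,"n":1,"p":38,"y":66}
After op 11 (replace /gsm 81): {"dqt":53,"gsm":81,"mkg":66,"n":1,"p":38,"y":66}
After op 12 (replace /p 97): {"dqt":53,"gsm":81,"mkg":66,"n":1,"p":97,"y":66}
After op 13 (add /nmg 80): {"dqt":53,"gsm":81,"mkg":66,"n":1,"nmg":80,"p":97,"y":66}
After op 14 (add /d 25): {"d":25,"dqt":53,"gsm":81,"mkg":66,"n":1,"nmg":80,"p":97,"y":66}
After op 15 (replace /gsm 52): {"d":25,"dqt":53,"gsm":52,"mkg":66,"n":1,"nmg":80,"p":97,"y":66}
After op 16 (add /nmg 71): {"d":25,"dqt":53,"gsm":52,"mkg":66,"n":1,"nmg":71,"p":97,"y":66}
After op 17 (add /zoj 25): {"d":25,"dqt":53,"gsm":52,"mkg":66,"n":1,"nmg":71,"p":97,"y":66,"zoj":25}
After op 18 (replace /zoj 58): {"d":25,"dqt":53,"gsm":52,"mkg":66,"n":1,"nmg":71,"p":97,"y":66,"zoj":58}
After op 19 (remove /dqt): {"d":25,"gsm":52,"mkg":66,"n":1,"nmg":71,"p":97,"y":66,"zoj":58}
After op 20 (add /qz 64): {"d":25,"gsm":52,"mkg":66,"n":1,"nmg":71,"p":97,"qz":64,"y":66,"zoj":58}
After op 21 (add /jhi 8): {"d":25,"gsm":52,"jhi":8,"mkg":66,"n":1,"nmg":71,"p":97,"qz":64,"y":66,"zoj":58}
After op 22 (add /qw 66): {"d":25,"gsm":52,"jhi":8,"mkg":66,"n":1,"nmg":71,"p":97,"qw":66,"qz":64,"y":66,"zoj":58}
After op 23 (replace /n 27): {"d":25,"gsm":52,"jhi":8,"mkg":66,"n":27,"nmg":71,"p":97,"qw":66,"qz":64,"y":66,"zoj":58}
After op 24 (replace /qw 5): {"d":25,"gsm":52,"jhi":8,"mkg":66,"n":27,"nmg":71,"p":97,"qw":5,"qz":64,"y":66,"zoj":58}
After op 25 (add /whd 63): {"d":25,"gsm":52,"jhi":8,"mkg":66,"n":27,"nmg":71,"p":97,"qw":5,"qz":64,"whd":63,"y":66,"zoj":58}
Size at the root: 12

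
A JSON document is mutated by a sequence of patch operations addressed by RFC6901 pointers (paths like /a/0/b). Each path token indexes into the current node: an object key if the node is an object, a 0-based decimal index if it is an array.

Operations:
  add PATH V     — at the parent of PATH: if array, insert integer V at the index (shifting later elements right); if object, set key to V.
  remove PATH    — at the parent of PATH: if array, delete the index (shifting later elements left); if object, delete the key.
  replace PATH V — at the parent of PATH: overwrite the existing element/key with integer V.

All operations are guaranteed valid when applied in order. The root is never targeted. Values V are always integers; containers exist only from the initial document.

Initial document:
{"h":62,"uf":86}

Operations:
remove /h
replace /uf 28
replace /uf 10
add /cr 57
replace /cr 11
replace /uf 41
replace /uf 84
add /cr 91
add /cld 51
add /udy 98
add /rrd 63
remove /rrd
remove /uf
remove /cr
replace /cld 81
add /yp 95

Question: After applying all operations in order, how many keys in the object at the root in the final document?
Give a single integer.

Answer: 3

Derivation:
After op 1 (remove /h): {"uf":86}
After op 2 (replace /uf 28): {"uf":28}
After op 3 (replace /uf 10): {"uf":10}
After op 4 (add /cr 57): {"cr":57,"uf":10}
After op 5 (replace /cr 11): {"cr":11,"uf":10}
After op 6 (replace /uf 41): {"cr":11,"uf":41}
After op 7 (replace /uf 84): {"cr":11,"uf":84}
After op 8 (add /cr 91): {"cr":91,"uf":84}
After op 9 (add /cld 51): {"cld":51,"cr":91,"uf":84}
After op 10 (add /udy 98): {"cld":51,"cr":91,"udy":98,"uf":84}
After op 11 (add /rrd 63): {"cld":51,"cr":91,"rrd":63,"udy":98,"uf":84}
After op 12 (remove /rrd): {"cld":51,"cr":91,"udy":98,"uf":84}
After op 13 (remove /uf): {"cld":51,"cr":91,"udy":98}
After op 14 (remove /cr): {"cld":51,"udy":98}
After op 15 (replace /cld 81): {"cld":81,"udy":98}
After op 16 (add /yp 95): {"cld":81,"udy":98,"yp":95}
Size at the root: 3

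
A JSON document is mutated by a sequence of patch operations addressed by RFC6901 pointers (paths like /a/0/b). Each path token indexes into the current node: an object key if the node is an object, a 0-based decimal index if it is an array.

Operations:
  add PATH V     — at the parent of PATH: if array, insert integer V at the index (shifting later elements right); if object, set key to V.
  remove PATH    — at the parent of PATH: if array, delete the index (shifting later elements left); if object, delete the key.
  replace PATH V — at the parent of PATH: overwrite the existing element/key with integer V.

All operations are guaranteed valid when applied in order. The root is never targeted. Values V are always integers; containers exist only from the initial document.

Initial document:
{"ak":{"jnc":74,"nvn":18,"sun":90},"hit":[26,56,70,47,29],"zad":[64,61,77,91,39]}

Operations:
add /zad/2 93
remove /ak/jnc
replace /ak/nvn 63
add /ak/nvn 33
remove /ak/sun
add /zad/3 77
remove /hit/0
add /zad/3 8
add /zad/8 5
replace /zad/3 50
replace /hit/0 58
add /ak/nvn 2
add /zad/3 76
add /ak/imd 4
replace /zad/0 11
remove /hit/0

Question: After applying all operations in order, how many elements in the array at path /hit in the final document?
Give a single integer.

After op 1 (add /zad/2 93): {"ak":{"jnc":74,"nvn":18,"sun":90},"hit":[26,56,70,47,29],"zad":[64,61,93,77,91,39]}
After op 2 (remove /ak/jnc): {"ak":{"nvn":18,"sun":90},"hit":[26,56,70,47,29],"zad":[64,61,93,77,91,39]}
After op 3 (replace /ak/nvn 63): {"ak":{"nvn":63,"sun":90},"hit":[26,56,70,47,29],"zad":[64,61,93,77,91,39]}
After op 4 (add /ak/nvn 33): {"ak":{"nvn":33,"sun":90},"hit":[26,56,70,47,29],"zad":[64,61,93,77,91,39]}
After op 5 (remove /ak/sun): {"ak":{"nvn":33},"hit":[26,56,70,47,29],"zad":[64,61,93,77,91,39]}
After op 6 (add /zad/3 77): {"ak":{"nvn":33},"hit":[26,56,70,47,29],"zad":[64,61,93,77,77,91,39]}
After op 7 (remove /hit/0): {"ak":{"nvn":33},"hit":[56,70,47,29],"zad":[64,61,93,77,77,91,39]}
After op 8 (add /zad/3 8): {"ak":{"nvn":33},"hit":[56,70,47,29],"zad":[64,61,93,8,77,77,91,39]}
After op 9 (add /zad/8 5): {"ak":{"nvn":33},"hit":[56,70,47,29],"zad":[64,61,93,8,77,77,91,39,5]}
After op 10 (replace /zad/3 50): {"ak":{"nvn":33},"hit":[56,70,47,29],"zad":[64,61,93,50,77,77,91,39,5]}
After op 11 (replace /hit/0 58): {"ak":{"nvn":33},"hit":[58,70,47,29],"zad":[64,61,93,50,77,77,91,39,5]}
After op 12 (add /ak/nvn 2): {"ak":{"nvn":2},"hit":[58,70,47,29],"zad":[64,61,93,50,77,77,91,39,5]}
After op 13 (add /zad/3 76): {"ak":{"nvn":2},"hit":[58,70,47,29],"zad":[64,61,93,76,50,77,77,91,39,5]}
After op 14 (add /ak/imd 4): {"ak":{"imd":4,"nvn":2},"hit":[58,70,47,29],"zad":[64,61,93,76,50,77,77,91,39,5]}
After op 15 (replace /zad/0 11): {"ak":{"imd":4,"nvn":2},"hit":[58,70,47,29],"zad":[11,61,93,76,50,77,77,91,39,5]}
After op 16 (remove /hit/0): {"ak":{"imd":4,"nvn":2},"hit":[70,47,29],"zad":[11,61,93,76,50,77,77,91,39,5]}
Size at path /hit: 3

Answer: 3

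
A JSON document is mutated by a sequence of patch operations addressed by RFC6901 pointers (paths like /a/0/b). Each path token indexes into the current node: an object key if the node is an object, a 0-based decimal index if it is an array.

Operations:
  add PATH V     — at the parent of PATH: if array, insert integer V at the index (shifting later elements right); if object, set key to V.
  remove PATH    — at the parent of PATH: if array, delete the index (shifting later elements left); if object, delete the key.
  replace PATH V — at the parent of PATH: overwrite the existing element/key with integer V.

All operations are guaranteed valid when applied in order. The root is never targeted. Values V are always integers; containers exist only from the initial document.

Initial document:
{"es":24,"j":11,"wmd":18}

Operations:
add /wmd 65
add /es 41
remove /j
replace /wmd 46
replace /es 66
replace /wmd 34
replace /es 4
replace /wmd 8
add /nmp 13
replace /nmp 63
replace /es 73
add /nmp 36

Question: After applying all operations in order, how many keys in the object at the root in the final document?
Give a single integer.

Answer: 3

Derivation:
After op 1 (add /wmd 65): {"es":24,"j":11,"wmd":65}
After op 2 (add /es 41): {"es":41,"j":11,"wmd":65}
After op 3 (remove /j): {"es":41,"wmd":65}
After op 4 (replace /wmd 46): {"es":41,"wmd":46}
After op 5 (replace /es 66): {"es":66,"wmd":46}
After op 6 (replace /wmd 34): {"es":66,"wmd":34}
After op 7 (replace /es 4): {"es":4,"wmd":34}
After op 8 (replace /wmd 8): {"es":4,"wmd":8}
After op 9 (add /nmp 13): {"es":4,"nmp":13,"wmd":8}
After op 10 (replace /nmp 63): {"es":4,"nmp":63,"wmd":8}
After op 11 (replace /es 73): {"es":73,"nmp":63,"wmd":8}
After op 12 (add /nmp 36): {"es":73,"nmp":36,"wmd":8}
Size at the root: 3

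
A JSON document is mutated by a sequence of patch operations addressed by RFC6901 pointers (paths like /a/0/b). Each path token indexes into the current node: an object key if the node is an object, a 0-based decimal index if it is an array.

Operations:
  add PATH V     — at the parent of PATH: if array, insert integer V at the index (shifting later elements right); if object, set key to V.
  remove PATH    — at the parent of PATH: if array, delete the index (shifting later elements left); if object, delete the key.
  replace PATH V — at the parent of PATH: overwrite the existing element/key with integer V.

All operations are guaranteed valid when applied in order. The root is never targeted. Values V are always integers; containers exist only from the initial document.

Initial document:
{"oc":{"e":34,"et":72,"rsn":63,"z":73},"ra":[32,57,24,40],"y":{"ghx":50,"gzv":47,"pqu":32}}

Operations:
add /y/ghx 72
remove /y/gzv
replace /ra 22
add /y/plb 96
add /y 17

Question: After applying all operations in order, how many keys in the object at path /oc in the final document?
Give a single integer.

Answer: 4

Derivation:
After op 1 (add /y/ghx 72): {"oc":{"e":34,"et":72,"rsn":63,"z":73},"ra":[32,57,24,40],"y":{"ghx":72,"gzv":47,"pqu":32}}
After op 2 (remove /y/gzv): {"oc":{"e":34,"et":72,"rsn":63,"z":73},"ra":[32,57,24,40],"y":{"ghx":72,"pqu":32}}
After op 3 (replace /ra 22): {"oc":{"e":34,"et":72,"rsn":63,"z":73},"ra":22,"y":{"ghx":72,"pqu":32}}
After op 4 (add /y/plb 96): {"oc":{"e":34,"et":72,"rsn":63,"z":73},"ra":22,"y":{"ghx":72,"plb":96,"pqu":32}}
After op 5 (add /y 17): {"oc":{"e":34,"et":72,"rsn":63,"z":73},"ra":22,"y":17}
Size at path /oc: 4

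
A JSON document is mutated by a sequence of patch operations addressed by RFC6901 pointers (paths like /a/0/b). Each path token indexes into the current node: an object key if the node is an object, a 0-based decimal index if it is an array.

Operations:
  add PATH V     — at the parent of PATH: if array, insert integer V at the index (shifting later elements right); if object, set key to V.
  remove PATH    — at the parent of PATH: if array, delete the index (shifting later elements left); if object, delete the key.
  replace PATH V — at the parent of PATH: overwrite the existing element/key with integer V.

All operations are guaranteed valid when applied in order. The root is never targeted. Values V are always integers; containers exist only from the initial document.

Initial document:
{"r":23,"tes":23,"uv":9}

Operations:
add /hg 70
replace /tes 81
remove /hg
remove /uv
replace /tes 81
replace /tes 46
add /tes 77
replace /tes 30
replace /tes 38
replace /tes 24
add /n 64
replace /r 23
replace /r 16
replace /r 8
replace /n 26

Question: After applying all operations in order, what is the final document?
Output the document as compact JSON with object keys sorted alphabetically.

Answer: {"n":26,"r":8,"tes":24}

Derivation:
After op 1 (add /hg 70): {"hg":70,"r":23,"tes":23,"uv":9}
After op 2 (replace /tes 81): {"hg":70,"r":23,"tes":81,"uv":9}
After op 3 (remove /hg): {"r":23,"tes":81,"uv":9}
After op 4 (remove /uv): {"r":23,"tes":81}
After op 5 (replace /tes 81): {"r":23,"tes":81}
After op 6 (replace /tes 46): {"r":23,"tes":46}
After op 7 (add /tes 77): {"r":23,"tes":77}
After op 8 (replace /tes 30): {"r":23,"tes":30}
After op 9 (replace /tes 38): {"r":23,"tes":38}
After op 10 (replace /tes 24): {"r":23,"tes":24}
After op 11 (add /n 64): {"n":64,"r":23,"tes":24}
After op 12 (replace /r 23): {"n":64,"r":23,"tes":24}
After op 13 (replace /r 16): {"n":64,"r":16,"tes":24}
After op 14 (replace /r 8): {"n":64,"r":8,"tes":24}
After op 15 (replace /n 26): {"n":26,"r":8,"tes":24}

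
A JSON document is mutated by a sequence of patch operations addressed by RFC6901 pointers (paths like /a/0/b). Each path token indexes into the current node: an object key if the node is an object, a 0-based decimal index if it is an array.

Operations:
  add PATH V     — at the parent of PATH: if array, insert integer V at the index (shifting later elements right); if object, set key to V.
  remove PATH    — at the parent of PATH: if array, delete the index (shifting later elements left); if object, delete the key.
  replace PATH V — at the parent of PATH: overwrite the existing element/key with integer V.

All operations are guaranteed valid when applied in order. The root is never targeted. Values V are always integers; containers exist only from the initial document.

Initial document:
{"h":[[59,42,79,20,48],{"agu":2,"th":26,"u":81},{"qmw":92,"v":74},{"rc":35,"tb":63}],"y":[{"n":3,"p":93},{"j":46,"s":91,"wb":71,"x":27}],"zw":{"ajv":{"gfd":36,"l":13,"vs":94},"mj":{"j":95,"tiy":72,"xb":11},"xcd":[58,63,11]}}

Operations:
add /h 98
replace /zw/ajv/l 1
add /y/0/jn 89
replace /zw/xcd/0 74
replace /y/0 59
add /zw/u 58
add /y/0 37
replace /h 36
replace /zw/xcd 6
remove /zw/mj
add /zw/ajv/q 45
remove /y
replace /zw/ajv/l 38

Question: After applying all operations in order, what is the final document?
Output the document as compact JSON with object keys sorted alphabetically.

After op 1 (add /h 98): {"h":98,"y":[{"n":3,"p":93},{"j":46,"s":91,"wb":71,"x":27}],"zw":{"ajv":{"gfd":36,"l":13,"vs":94},"mj":{"j":95,"tiy":72,"xb":11},"xcd":[58,63,11]}}
After op 2 (replace /zw/ajv/l 1): {"h":98,"y":[{"n":3,"p":93},{"j":46,"s":91,"wb":71,"x":27}],"zw":{"ajv":{"gfd":36,"l":1,"vs":94},"mj":{"j":95,"tiy":72,"xb":11},"xcd":[58,63,11]}}
After op 3 (add /y/0/jn 89): {"h":98,"y":[{"jn":89,"n":3,"p":93},{"j":46,"s":91,"wb":71,"x":27}],"zw":{"ajv":{"gfd":36,"l":1,"vs":94},"mj":{"j":95,"tiy":72,"xb":11},"xcd":[58,63,11]}}
After op 4 (replace /zw/xcd/0 74): {"h":98,"y":[{"jn":89,"n":3,"p":93},{"j":46,"s":91,"wb":71,"x":27}],"zw":{"ajv":{"gfd":36,"l":1,"vs":94},"mj":{"j":95,"tiy":72,"xb":11},"xcd":[74,63,11]}}
After op 5 (replace /y/0 59): {"h":98,"y":[59,{"j":46,"s":91,"wb":71,"x":27}],"zw":{"ajv":{"gfd":36,"l":1,"vs":94},"mj":{"j":95,"tiy":72,"xb":11},"xcd":[74,63,11]}}
After op 6 (add /zw/u 58): {"h":98,"y":[59,{"j":46,"s":91,"wb":71,"x":27}],"zw":{"ajv":{"gfd":36,"l":1,"vs":94},"mj":{"j":95,"tiy":72,"xb":11},"u":58,"xcd":[74,63,11]}}
After op 7 (add /y/0 37): {"h":98,"y":[37,59,{"j":46,"s":91,"wb":71,"x":27}],"zw":{"ajv":{"gfd":36,"l":1,"vs":94},"mj":{"j":95,"tiy":72,"xb":11},"u":58,"xcd":[74,63,11]}}
After op 8 (replace /h 36): {"h":36,"y":[37,59,{"j":46,"s":91,"wb":71,"x":27}],"zw":{"ajv":{"gfd":36,"l":1,"vs":94},"mj":{"j":95,"tiy":72,"xb":11},"u":58,"xcd":[74,63,11]}}
After op 9 (replace /zw/xcd 6): {"h":36,"y":[37,59,{"j":46,"s":91,"wb":71,"x":27}],"zw":{"ajv":{"gfd":36,"l":1,"vs":94},"mj":{"j":95,"tiy":72,"xb":11},"u":58,"xcd":6}}
After op 10 (remove /zw/mj): {"h":36,"y":[37,59,{"j":46,"s":91,"wb":71,"x":27}],"zw":{"ajv":{"gfd":36,"l":1,"vs":94},"u":58,"xcd":6}}
After op 11 (add /zw/ajv/q 45): {"h":36,"y":[37,59,{"j":46,"s":91,"wb":71,"x":27}],"zw":{"ajv":{"gfd":36,"l":1,"q":45,"vs":94},"u":58,"xcd":6}}
After op 12 (remove /y): {"h":36,"zw":{"ajv":{"gfd":36,"l":1,"q":45,"vs":94},"u":58,"xcd":6}}
After op 13 (replace /zw/ajv/l 38): {"h":36,"zw":{"ajv":{"gfd":36,"l":38,"q":45,"vs":94},"u":58,"xcd":6}}

Answer: {"h":36,"zw":{"ajv":{"gfd":36,"l":38,"q":45,"vs":94},"u":58,"xcd":6}}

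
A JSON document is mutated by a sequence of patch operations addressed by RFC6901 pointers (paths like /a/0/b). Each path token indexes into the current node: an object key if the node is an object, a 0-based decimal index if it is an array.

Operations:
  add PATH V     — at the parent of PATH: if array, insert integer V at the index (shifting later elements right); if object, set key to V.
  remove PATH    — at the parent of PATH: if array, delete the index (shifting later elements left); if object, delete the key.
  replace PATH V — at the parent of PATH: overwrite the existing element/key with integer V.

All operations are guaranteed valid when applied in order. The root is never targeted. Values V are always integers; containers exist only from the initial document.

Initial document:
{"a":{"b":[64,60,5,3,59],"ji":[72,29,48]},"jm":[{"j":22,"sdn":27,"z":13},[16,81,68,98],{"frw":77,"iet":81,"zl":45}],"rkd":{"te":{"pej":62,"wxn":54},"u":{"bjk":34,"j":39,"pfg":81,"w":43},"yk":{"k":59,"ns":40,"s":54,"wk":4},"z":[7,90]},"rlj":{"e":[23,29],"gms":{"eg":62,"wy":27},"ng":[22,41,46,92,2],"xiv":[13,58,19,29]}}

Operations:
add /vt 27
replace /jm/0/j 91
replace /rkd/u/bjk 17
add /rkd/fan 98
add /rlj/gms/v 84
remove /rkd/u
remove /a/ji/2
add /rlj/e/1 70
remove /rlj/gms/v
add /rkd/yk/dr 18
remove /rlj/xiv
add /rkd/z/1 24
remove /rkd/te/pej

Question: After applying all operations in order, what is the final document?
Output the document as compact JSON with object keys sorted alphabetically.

Answer: {"a":{"b":[64,60,5,3,59],"ji":[72,29]},"jm":[{"j":91,"sdn":27,"z":13},[16,81,68,98],{"frw":77,"iet":81,"zl":45}],"rkd":{"fan":98,"te":{"wxn":54},"yk":{"dr":18,"k":59,"ns":40,"s":54,"wk":4},"z":[7,24,90]},"rlj":{"e":[23,70,29],"gms":{"eg":62,"wy":27},"ng":[22,41,46,92,2]},"vt":27}

Derivation:
After op 1 (add /vt 27): {"a":{"b":[64,60,5,3,59],"ji":[72,29,48]},"jm":[{"j":22,"sdn":27,"z":13},[16,81,68,98],{"frw":77,"iet":81,"zl":45}],"rkd":{"te":{"pej":62,"wxn":54},"u":{"bjk":34,"j":39,"pfg":81,"w":43},"yk":{"k":59,"ns":40,"s":54,"wk":4},"z":[7,90]},"rlj":{"e":[23,29],"gms":{"eg":62,"wy":27},"ng":[22,41,46,92,2],"xiv":[13,58,19,29]},"vt":27}
After op 2 (replace /jm/0/j 91): {"a":{"b":[64,60,5,3,59],"ji":[72,29,48]},"jm":[{"j":91,"sdn":27,"z":13},[16,81,68,98],{"frw":77,"iet":81,"zl":45}],"rkd":{"te":{"pej":62,"wxn":54},"u":{"bjk":34,"j":39,"pfg":81,"w":43},"yk":{"k":59,"ns":40,"s":54,"wk":4},"z":[7,90]},"rlj":{"e":[23,29],"gms":{"eg":62,"wy":27},"ng":[22,41,46,92,2],"xiv":[13,58,19,29]},"vt":27}
After op 3 (replace /rkd/u/bjk 17): {"a":{"b":[64,60,5,3,59],"ji":[72,29,48]},"jm":[{"j":91,"sdn":27,"z":13},[16,81,68,98],{"frw":77,"iet":81,"zl":45}],"rkd":{"te":{"pej":62,"wxn":54},"u":{"bjk":17,"j":39,"pfg":81,"w":43},"yk":{"k":59,"ns":40,"s":54,"wk":4},"z":[7,90]},"rlj":{"e":[23,29],"gms":{"eg":62,"wy":27},"ng":[22,41,46,92,2],"xiv":[13,58,19,29]},"vt":27}
After op 4 (add /rkd/fan 98): {"a":{"b":[64,60,5,3,59],"ji":[72,29,48]},"jm":[{"j":91,"sdn":27,"z":13},[16,81,68,98],{"frw":77,"iet":81,"zl":45}],"rkd":{"fan":98,"te":{"pej":62,"wxn":54},"u":{"bjk":17,"j":39,"pfg":81,"w":43},"yk":{"k":59,"ns":40,"s":54,"wk":4},"z":[7,90]},"rlj":{"e":[23,29],"gms":{"eg":62,"wy":27},"ng":[22,41,46,92,2],"xiv":[13,58,19,29]},"vt":27}
After op 5 (add /rlj/gms/v 84): {"a":{"b":[64,60,5,3,59],"ji":[72,29,48]},"jm":[{"j":91,"sdn":27,"z":13},[16,81,68,98],{"frw":77,"iet":81,"zl":45}],"rkd":{"fan":98,"te":{"pej":62,"wxn":54},"u":{"bjk":17,"j":39,"pfg":81,"w":43},"yk":{"k":59,"ns":40,"s":54,"wk":4},"z":[7,90]},"rlj":{"e":[23,29],"gms":{"eg":62,"v":84,"wy":27},"ng":[22,41,46,92,2],"xiv":[13,58,19,29]},"vt":27}
After op 6 (remove /rkd/u): {"a":{"b":[64,60,5,3,59],"ji":[72,29,48]},"jm":[{"j":91,"sdn":27,"z":13},[16,81,68,98],{"frw":77,"iet":81,"zl":45}],"rkd":{"fan":98,"te":{"pej":62,"wxn":54},"yk":{"k":59,"ns":40,"s":54,"wk":4},"z":[7,90]},"rlj":{"e":[23,29],"gms":{"eg":62,"v":84,"wy":27},"ng":[22,41,46,92,2],"xiv":[13,58,19,29]},"vt":27}
After op 7 (remove /a/ji/2): {"a":{"b":[64,60,5,3,59],"ji":[72,29]},"jm":[{"j":91,"sdn":27,"z":13},[16,81,68,98],{"frw":77,"iet":81,"zl":45}],"rkd":{"fan":98,"te":{"pej":62,"wxn":54},"yk":{"k":59,"ns":40,"s":54,"wk":4},"z":[7,90]},"rlj":{"e":[23,29],"gms":{"eg":62,"v":84,"wy":27},"ng":[22,41,46,92,2],"xiv":[13,58,19,29]},"vt":27}
After op 8 (add /rlj/e/1 70): {"a":{"b":[64,60,5,3,59],"ji":[72,29]},"jm":[{"j":91,"sdn":27,"z":13},[16,81,68,98],{"frw":77,"iet":81,"zl":45}],"rkd":{"fan":98,"te":{"pej":62,"wxn":54},"yk":{"k":59,"ns":40,"s":54,"wk":4},"z":[7,90]},"rlj":{"e":[23,70,29],"gms":{"eg":62,"v":84,"wy":27},"ng":[22,41,46,92,2],"xiv":[13,58,19,29]},"vt":27}
After op 9 (remove /rlj/gms/v): {"a":{"b":[64,60,5,3,59],"ji":[72,29]},"jm":[{"j":91,"sdn":27,"z":13},[16,81,68,98],{"frw":77,"iet":81,"zl":45}],"rkd":{"fan":98,"te":{"pej":62,"wxn":54},"yk":{"k":59,"ns":40,"s":54,"wk":4},"z":[7,90]},"rlj":{"e":[23,70,29],"gms":{"eg":62,"wy":27},"ng":[22,41,46,92,2],"xiv":[13,58,19,29]},"vt":27}
After op 10 (add /rkd/yk/dr 18): {"a":{"b":[64,60,5,3,59],"ji":[72,29]},"jm":[{"j":91,"sdn":27,"z":13},[16,81,68,98],{"frw":77,"iet":81,"zl":45}],"rkd":{"fan":98,"te":{"pej":62,"wxn":54},"yk":{"dr":18,"k":59,"ns":40,"s":54,"wk":4},"z":[7,90]},"rlj":{"e":[23,70,29],"gms":{"eg":62,"wy":27},"ng":[22,41,46,92,2],"xiv":[13,58,19,29]},"vt":27}
After op 11 (remove /rlj/xiv): {"a":{"b":[64,60,5,3,59],"ji":[72,29]},"jm":[{"j":91,"sdn":27,"z":13},[16,81,68,98],{"frw":77,"iet":81,"zl":45}],"rkd":{"fan":98,"te":{"pej":62,"wxn":54},"yk":{"dr":18,"k":59,"ns":40,"s":54,"wk":4},"z":[7,90]},"rlj":{"e":[23,70,29],"gms":{"eg":62,"wy":27},"ng":[22,41,46,92,2]},"vt":27}
After op 12 (add /rkd/z/1 24): {"a":{"b":[64,60,5,3,59],"ji":[72,29]},"jm":[{"j":91,"sdn":27,"z":13},[16,81,68,98],{"frw":77,"iet":81,"zl":45}],"rkd":{"fan":98,"te":{"pej":62,"wxn":54},"yk":{"dr":18,"k":59,"ns":40,"s":54,"wk":4},"z":[7,24,90]},"rlj":{"e":[23,70,29],"gms":{"eg":62,"wy":27},"ng":[22,41,46,92,2]},"vt":27}
After op 13 (remove /rkd/te/pej): {"a":{"b":[64,60,5,3,59],"ji":[72,29]},"jm":[{"j":91,"sdn":27,"z":13},[16,81,68,98],{"frw":77,"iet":81,"zl":45}],"rkd":{"fan":98,"te":{"wxn":54},"yk":{"dr":18,"k":59,"ns":40,"s":54,"wk":4},"z":[7,24,90]},"rlj":{"e":[23,70,29],"gms":{"eg":62,"wy":27},"ng":[22,41,46,92,2]},"vt":27}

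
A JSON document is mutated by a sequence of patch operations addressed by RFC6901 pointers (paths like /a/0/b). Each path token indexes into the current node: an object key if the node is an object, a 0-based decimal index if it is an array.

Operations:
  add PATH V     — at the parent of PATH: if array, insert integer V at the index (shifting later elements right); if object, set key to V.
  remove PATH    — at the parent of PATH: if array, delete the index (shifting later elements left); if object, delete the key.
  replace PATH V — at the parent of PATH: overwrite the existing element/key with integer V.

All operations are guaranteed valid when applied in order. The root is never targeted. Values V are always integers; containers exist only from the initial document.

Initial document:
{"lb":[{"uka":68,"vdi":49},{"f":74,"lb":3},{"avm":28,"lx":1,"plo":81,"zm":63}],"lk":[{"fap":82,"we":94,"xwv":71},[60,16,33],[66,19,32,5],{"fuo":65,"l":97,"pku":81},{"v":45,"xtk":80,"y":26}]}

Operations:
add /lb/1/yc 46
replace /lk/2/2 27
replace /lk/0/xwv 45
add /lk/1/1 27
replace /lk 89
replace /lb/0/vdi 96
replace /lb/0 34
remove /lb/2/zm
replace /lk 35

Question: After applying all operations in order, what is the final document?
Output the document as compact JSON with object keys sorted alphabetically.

After op 1 (add /lb/1/yc 46): {"lb":[{"uka":68,"vdi":49},{"f":74,"lb":3,"yc":46},{"avm":28,"lx":1,"plo":81,"zm":63}],"lk":[{"fap":82,"we":94,"xwv":71},[60,16,33],[66,19,32,5],{"fuo":65,"l":97,"pku":81},{"v":45,"xtk":80,"y":26}]}
After op 2 (replace /lk/2/2 27): {"lb":[{"uka":68,"vdi":49},{"f":74,"lb":3,"yc":46},{"avm":28,"lx":1,"plo":81,"zm":63}],"lk":[{"fap":82,"we":94,"xwv":71},[60,16,33],[66,19,27,5],{"fuo":65,"l":97,"pku":81},{"v":45,"xtk":80,"y":26}]}
After op 3 (replace /lk/0/xwv 45): {"lb":[{"uka":68,"vdi":49},{"f":74,"lb":3,"yc":46},{"avm":28,"lx":1,"plo":81,"zm":63}],"lk":[{"fap":82,"we":94,"xwv":45},[60,16,33],[66,19,27,5],{"fuo":65,"l":97,"pku":81},{"v":45,"xtk":80,"y":26}]}
After op 4 (add /lk/1/1 27): {"lb":[{"uka":68,"vdi":49},{"f":74,"lb":3,"yc":46},{"avm":28,"lx":1,"plo":81,"zm":63}],"lk":[{"fap":82,"we":94,"xwv":45},[60,27,16,33],[66,19,27,5],{"fuo":65,"l":97,"pku":81},{"v":45,"xtk":80,"y":26}]}
After op 5 (replace /lk 89): {"lb":[{"uka":68,"vdi":49},{"f":74,"lb":3,"yc":46},{"avm":28,"lx":1,"plo":81,"zm":63}],"lk":89}
After op 6 (replace /lb/0/vdi 96): {"lb":[{"uka":68,"vdi":96},{"f":74,"lb":3,"yc":46},{"avm":28,"lx":1,"plo":81,"zm":63}],"lk":89}
After op 7 (replace /lb/0 34): {"lb":[34,{"f":74,"lb":3,"yc":46},{"avm":28,"lx":1,"plo":81,"zm":63}],"lk":89}
After op 8 (remove /lb/2/zm): {"lb":[34,{"f":74,"lb":3,"yc":46},{"avm":28,"lx":1,"plo":81}],"lk":89}
After op 9 (replace /lk 35): {"lb":[34,{"f":74,"lb":3,"yc":46},{"avm":28,"lx":1,"plo":81}],"lk":35}

Answer: {"lb":[34,{"f":74,"lb":3,"yc":46},{"avm":28,"lx":1,"plo":81}],"lk":35}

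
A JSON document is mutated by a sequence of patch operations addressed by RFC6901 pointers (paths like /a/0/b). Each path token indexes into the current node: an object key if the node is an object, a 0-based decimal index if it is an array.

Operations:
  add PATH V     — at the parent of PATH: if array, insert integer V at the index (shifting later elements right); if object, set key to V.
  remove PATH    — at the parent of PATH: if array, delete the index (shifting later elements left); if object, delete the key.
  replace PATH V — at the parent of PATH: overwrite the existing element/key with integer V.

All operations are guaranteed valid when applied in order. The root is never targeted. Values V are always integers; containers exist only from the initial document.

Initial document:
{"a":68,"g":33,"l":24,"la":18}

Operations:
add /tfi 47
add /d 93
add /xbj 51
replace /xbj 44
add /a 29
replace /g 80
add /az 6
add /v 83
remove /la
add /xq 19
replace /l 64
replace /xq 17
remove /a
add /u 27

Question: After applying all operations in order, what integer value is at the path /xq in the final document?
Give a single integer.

After op 1 (add /tfi 47): {"a":68,"g":33,"l":24,"la":18,"tfi":47}
After op 2 (add /d 93): {"a":68,"d":93,"g":33,"l":24,"la":18,"tfi":47}
After op 3 (add /xbj 51): {"a":68,"d":93,"g":33,"l":24,"la":18,"tfi":47,"xbj":51}
After op 4 (replace /xbj 44): {"a":68,"d":93,"g":33,"l":24,"la":18,"tfi":47,"xbj":44}
After op 5 (add /a 29): {"a":29,"d":93,"g":33,"l":24,"la":18,"tfi":47,"xbj":44}
After op 6 (replace /g 80): {"a":29,"d":93,"g":80,"l":24,"la":18,"tfi":47,"xbj":44}
After op 7 (add /az 6): {"a":29,"az":6,"d":93,"g":80,"l":24,"la":18,"tfi":47,"xbj":44}
After op 8 (add /v 83): {"a":29,"az":6,"d":93,"g":80,"l":24,"la":18,"tfi":47,"v":83,"xbj":44}
After op 9 (remove /la): {"a":29,"az":6,"d":93,"g":80,"l":24,"tfi":47,"v":83,"xbj":44}
After op 10 (add /xq 19): {"a":29,"az":6,"d":93,"g":80,"l":24,"tfi":47,"v":83,"xbj":44,"xq":19}
After op 11 (replace /l 64): {"a":29,"az":6,"d":93,"g":80,"l":64,"tfi":47,"v":83,"xbj":44,"xq":19}
After op 12 (replace /xq 17): {"a":29,"az":6,"d":93,"g":80,"l":64,"tfi":47,"v":83,"xbj":44,"xq":17}
After op 13 (remove /a): {"az":6,"d":93,"g":80,"l":64,"tfi":47,"v":83,"xbj":44,"xq":17}
After op 14 (add /u 27): {"az":6,"d":93,"g":80,"l":64,"tfi":47,"u":27,"v":83,"xbj":44,"xq":17}
Value at /xq: 17

Answer: 17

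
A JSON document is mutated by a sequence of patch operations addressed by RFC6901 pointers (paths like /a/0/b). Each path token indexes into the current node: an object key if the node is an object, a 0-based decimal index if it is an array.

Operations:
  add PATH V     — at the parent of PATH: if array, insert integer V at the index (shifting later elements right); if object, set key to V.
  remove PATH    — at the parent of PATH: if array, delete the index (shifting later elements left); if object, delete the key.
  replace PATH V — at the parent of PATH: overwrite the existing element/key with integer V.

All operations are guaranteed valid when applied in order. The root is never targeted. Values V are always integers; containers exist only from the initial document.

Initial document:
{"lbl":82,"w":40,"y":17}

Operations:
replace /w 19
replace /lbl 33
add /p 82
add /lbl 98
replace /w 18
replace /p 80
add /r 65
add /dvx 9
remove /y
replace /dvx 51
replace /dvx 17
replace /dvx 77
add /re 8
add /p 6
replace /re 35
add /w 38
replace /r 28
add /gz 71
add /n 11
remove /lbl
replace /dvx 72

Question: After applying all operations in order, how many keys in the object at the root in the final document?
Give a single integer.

After op 1 (replace /w 19): {"lbl":82,"w":19,"y":17}
After op 2 (replace /lbl 33): {"lbl":33,"w":19,"y":17}
After op 3 (add /p 82): {"lbl":33,"p":82,"w":19,"y":17}
After op 4 (add /lbl 98): {"lbl":98,"p":82,"w":19,"y":17}
After op 5 (replace /w 18): {"lbl":98,"p":82,"w":18,"y":17}
After op 6 (replace /p 80): {"lbl":98,"p":80,"w":18,"y":17}
After op 7 (add /r 65): {"lbl":98,"p":80,"r":65,"w":18,"y":17}
After op 8 (add /dvx 9): {"dvx":9,"lbl":98,"p":80,"r":65,"w":18,"y":17}
After op 9 (remove /y): {"dvx":9,"lbl":98,"p":80,"r":65,"w":18}
After op 10 (replace /dvx 51): {"dvx":51,"lbl":98,"p":80,"r":65,"w":18}
After op 11 (replace /dvx 17): {"dvx":17,"lbl":98,"p":80,"r":65,"w":18}
After op 12 (replace /dvx 77): {"dvx":77,"lbl":98,"p":80,"r":65,"w":18}
After op 13 (add /re 8): {"dvx":77,"lbl":98,"p":80,"r":65,"re":8,"w":18}
After op 14 (add /p 6): {"dvx":77,"lbl":98,"p":6,"r":65,"re":8,"w":18}
After op 15 (replace /re 35): {"dvx":77,"lbl":98,"p":6,"r":65,"re":35,"w":18}
After op 16 (add /w 38): {"dvx":77,"lbl":98,"p":6,"r":65,"re":35,"w":38}
After op 17 (replace /r 28): {"dvx":77,"lbl":98,"p":6,"r":28,"re":35,"w":38}
After op 18 (add /gz 71): {"dvx":77,"gz":71,"lbl":98,"p":6,"r":28,"re":35,"w":38}
After op 19 (add /n 11): {"dvx":77,"gz":71,"lbl":98,"n":11,"p":6,"r":28,"re":35,"w":38}
After op 20 (remove /lbl): {"dvx":77,"gz":71,"n":11,"p":6,"r":28,"re":35,"w":38}
After op 21 (replace /dvx 72): {"dvx":72,"gz":71,"n":11,"p":6,"r":28,"re":35,"w":38}
Size at the root: 7

Answer: 7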